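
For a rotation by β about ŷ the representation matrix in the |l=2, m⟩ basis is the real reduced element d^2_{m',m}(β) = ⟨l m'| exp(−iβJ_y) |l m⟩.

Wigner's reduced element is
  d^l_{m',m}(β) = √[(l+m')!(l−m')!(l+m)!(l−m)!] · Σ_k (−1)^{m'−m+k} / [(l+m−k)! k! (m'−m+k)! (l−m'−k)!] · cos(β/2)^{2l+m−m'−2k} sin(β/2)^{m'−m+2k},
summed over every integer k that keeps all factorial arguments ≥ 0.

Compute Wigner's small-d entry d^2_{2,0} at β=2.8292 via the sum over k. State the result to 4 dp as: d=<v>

d=0.0578

d^2_{2,0}(β=2.8292) via Wigner's sum:
Half-angle: c=0.155562, s=0.987826. N=√(24·1·2·2)=9.797959
k: max(0,(0)−(2))=0 … min(2+(0),2−(2))=0
  k=0: (−1)^2·9.7980/(4)·0.1556^2·0.9878^2 = +0.057842
d^2_{2,0}(2.8292) = +0.057842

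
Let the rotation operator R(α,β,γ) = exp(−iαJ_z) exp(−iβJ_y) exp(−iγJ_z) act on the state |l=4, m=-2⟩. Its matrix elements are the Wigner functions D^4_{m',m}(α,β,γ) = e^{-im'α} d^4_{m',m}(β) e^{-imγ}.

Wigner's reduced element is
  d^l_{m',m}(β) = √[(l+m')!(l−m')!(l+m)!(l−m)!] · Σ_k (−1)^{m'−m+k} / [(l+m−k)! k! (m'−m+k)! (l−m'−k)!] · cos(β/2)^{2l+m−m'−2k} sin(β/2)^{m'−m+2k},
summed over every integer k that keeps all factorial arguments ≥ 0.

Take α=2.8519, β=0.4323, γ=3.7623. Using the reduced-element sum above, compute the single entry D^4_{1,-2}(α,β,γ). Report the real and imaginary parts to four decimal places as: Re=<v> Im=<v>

Re=0.0046 Im=0.1150

First d^4_{1,-2}(β=0.4323), then the phase factors e^{-i(1)α} and e^{-i(-2)γ}:
With c≡cos(β/2)=0.976730 and s≡sin(β/2)=0.214471, N=[120·6·2·720]^{1/2}=1018.233765
k: max(0,(-2)−(1))=0 … min(4+(-2),4−(1))=2
  k=0: (−1)^3·1018.2338/(72)·0.9767^5·0.2145^3 = -0.124020
  k=1: (−1)^4·1018.2338/(48)·0.9767^3·0.2145^5 = +0.008970
  k=2: (−1)^5·1018.2338/(240)·0.9767^1·0.2145^7 = -0.000086
d^4_{1,-2}(0.4323) = -0.124020 +0.008970 -0.000086 = -0.115137
Phases: e^{-i·(1)·2.8519}=-0.958332-0.285658i, e^{-i·(-2)·3.7623}=+0.323458+0.946243i ⇒ D=+0.004568+0.115047i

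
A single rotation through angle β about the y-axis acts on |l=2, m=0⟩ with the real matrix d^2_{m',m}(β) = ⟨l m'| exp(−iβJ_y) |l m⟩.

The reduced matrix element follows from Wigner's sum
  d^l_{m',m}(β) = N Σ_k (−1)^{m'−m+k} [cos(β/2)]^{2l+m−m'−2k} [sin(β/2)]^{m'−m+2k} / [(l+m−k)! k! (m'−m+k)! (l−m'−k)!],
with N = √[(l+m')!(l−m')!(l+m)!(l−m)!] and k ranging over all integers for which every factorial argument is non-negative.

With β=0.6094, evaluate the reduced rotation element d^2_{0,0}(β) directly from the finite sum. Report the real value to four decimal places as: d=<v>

d^2_{0,0}(β=0.6094) via Wigner's sum:
With c≡cos(β/2)=0.953937 and s≡sin(β/2)=0.300007, N=[2·2·2·2]^{1/2}=4.000000
k: max(0,(0)−(0))=0 … min(2+(0),2−(0))=2
  k=0: (−1)^0·4.0000/(4)·0.9539^4·0.3000^0 = +0.828092
  k=1: (−1)^1·4.0000/(1)·0.9539^2·0.3000^2 = -0.327614
  k=2: (−1)^2·4.0000/(4)·0.9539^0·0.3000^4 = +0.008101
d^2_{0,0}(0.6094) = +0.828092 -0.327614 +0.008101 = +0.508579

d=0.5086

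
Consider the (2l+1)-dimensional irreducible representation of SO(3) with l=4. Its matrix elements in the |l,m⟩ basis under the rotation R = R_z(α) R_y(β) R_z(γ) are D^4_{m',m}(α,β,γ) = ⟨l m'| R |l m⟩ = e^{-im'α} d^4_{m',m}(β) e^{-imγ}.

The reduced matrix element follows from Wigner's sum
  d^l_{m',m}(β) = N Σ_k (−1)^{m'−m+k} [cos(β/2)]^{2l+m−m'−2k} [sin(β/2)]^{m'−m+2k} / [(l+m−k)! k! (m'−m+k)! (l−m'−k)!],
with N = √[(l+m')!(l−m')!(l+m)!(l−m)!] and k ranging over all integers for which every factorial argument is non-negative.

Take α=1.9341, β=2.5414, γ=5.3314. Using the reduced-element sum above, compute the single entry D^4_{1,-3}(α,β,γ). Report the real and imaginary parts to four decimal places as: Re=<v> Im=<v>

Re=-0.0341 Im=-0.4417

First d^4_{1,-3}(β=2.5414), then the phase factors e^{-i(1)α} and e^{-i(-3)γ}:
Half-angle: c=0.295612, s=0.955308. N=√(120·6·1·5040)=1904.940944
The bounds max(0,m−m')=0 and min(l+m,l−m')=1 give 2 terms
  k=0: (−1)^4·1904.9409/(144)·0.2956^4·0.9553^4 = +0.084136
  k=1: (−1)^5·1904.9409/(240)·0.2956^2·0.9553^6 = -0.527200
d^4_{1,-3}(2.5414) = +0.084136 -0.527200 = -0.443064
Phases: e^{-i·(1)·1.9341}=-0.355364-0.934728i, e^{-i·(-3)·5.3314}=-0.959313-0.282344i ⇒ D=-0.034112-0.441749i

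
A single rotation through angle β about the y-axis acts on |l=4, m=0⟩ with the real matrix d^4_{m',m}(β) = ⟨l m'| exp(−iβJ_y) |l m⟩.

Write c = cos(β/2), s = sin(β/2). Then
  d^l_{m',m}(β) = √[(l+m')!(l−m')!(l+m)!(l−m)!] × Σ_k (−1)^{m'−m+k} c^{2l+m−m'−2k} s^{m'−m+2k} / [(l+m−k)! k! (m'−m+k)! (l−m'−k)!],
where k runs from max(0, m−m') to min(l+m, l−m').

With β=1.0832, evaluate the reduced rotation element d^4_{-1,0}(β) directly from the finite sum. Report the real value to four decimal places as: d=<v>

d^4_{-1,0}(β=1.0832) via Wigner's sum:
With c≡cos(β/2)=0.856885 and s≡sin(β/2)=0.515508, N=[6·120·24·24]^{1/2}=643.987578
Admissible k: 1..4 (factorial args all ≥0)
  k=1: (−1)^0·643.9876/(144)·0.8569^7·0.5155^1 = +0.782002
  k=2: (−1)^1·643.9876/(24)·0.8569^5·0.5155^3 = -1.698182
  k=3: (−1)^2·643.9876/(24)·0.8569^3·0.5155^5 = +0.614624
  k=4: (−1)^3·643.9876/(144)·0.8569^1·0.5155^7 = -0.037075
d^4_{-1,0}(1.0832) = +0.782002 -1.698182 +0.614624 -0.037075 = -0.338631

d=-0.3386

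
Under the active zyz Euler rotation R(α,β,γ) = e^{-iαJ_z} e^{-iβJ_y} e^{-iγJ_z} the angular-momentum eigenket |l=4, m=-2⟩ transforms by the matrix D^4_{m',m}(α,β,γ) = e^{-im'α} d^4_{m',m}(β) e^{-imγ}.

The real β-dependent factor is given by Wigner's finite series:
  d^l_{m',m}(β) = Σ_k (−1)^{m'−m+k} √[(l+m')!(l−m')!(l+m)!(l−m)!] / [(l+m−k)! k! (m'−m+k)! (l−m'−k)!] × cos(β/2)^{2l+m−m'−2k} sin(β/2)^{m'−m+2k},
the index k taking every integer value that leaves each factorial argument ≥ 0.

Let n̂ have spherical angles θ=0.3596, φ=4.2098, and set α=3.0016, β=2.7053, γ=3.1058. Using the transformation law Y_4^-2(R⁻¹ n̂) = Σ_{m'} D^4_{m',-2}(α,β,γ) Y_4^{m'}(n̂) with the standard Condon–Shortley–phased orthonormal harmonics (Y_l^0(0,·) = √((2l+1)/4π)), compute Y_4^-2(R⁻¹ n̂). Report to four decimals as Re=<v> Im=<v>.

Need the full column D^4_{m',-2} for m'=−4..4 at α=3.0016, β=2.7053, γ=3.1058.
cos(β/2)=0.216420, sin(β/2)=0.976300
d^4_{-4,-2}: single k=2 term ⇒ +0.000518;  D = +0.000418-0.000306i
d^4_{-3,-2}: k∈[1..2] ⇒ +0.000081 -0.004959 = -0.004878;  D = +0.004301-0.002302i
d^4_{-2,-2}: k∈[0..2] ⇒ +0.000005 -0.001175 +0.029896 = +0.028726;  D = +0.026969-0.009892i
d^4_{-1,-2}: k∈[0..2] ⇒ -0.000092 +0.009372 -0.127153 = -0.117873;  D = +0.115244-0.024754i
d^4_{0,-2}: k∈[0..2] ⇒ +0.000929 -0.050421 +0.384785 = +0.335292;  D = +0.334433-0.023982i
d^4_{1,-2}: k∈[0..2] ⇒ -0.006248 +0.190729 -0.776279 = -0.591799;  D = +0.590414+0.040452i
d^4_{2,-2}: k∈[0..2] ⇒ +0.029896 -0.486718 +0.825406 = +0.368584;  D = +0.360609+0.076258i
d^4_{3,-2}: k∈[0..1] ⇒ -0.100924 +0.684614 = +0.583690;  D = -0.548623-0.199264i
d^4_{4,-2}: single k=0 term ⇒ +0.214623;  D = +0.189531+0.100701i
Y_4^{m'}(θ=0.3596,φ=4.2098) and Σ D·Y over m':
  (+0.0004-0.0003i)·(-0.0029+0.0061i)  (+0.0043-0.0023i)·(+0.0510-0.0032i)  (+0.0270-0.0099i)·(-0.1140-0.1795i)  (+0.1152-0.0248i)·(-0.2352+0.4279i)  (+0.3344-0.0240i)·(+0.3791+0.0000i)  (+0.5904+0.0405i)·(+0.2352+0.4279i)  (+0.3606+0.0763i)·(-0.1140+0.1795i)  (-0.5486-0.1993i)·(-0.0510-0.0032i)  (+0.1895+0.1007i)·(-0.0029-0.0061i)
Y_4^-2(R⁻¹ n̂) = +0.199771+0.370841i

Re=0.1998 Im=0.3708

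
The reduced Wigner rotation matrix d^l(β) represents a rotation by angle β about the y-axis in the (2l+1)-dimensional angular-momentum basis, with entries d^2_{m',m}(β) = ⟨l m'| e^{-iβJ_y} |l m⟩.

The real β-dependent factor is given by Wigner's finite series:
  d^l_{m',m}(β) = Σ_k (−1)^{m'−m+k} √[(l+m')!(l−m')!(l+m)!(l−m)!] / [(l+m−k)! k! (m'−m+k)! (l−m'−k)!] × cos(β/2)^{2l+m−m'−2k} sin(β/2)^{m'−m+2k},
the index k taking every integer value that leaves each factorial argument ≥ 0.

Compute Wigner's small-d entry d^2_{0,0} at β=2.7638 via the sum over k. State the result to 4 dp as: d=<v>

d=0.7959

d^2_{0,0}(β=2.7638) via Wigner's sum:
Half-angle: c=0.187775, s=0.982212. N=√(2·2·2·2)=4.000000
Admissible k: 0..2 (factorial args all ≥0)
  k=0: (−1)^0·4.0000/(4)·0.1878^4·0.9822^0 = +0.001243
  k=1: (−1)^1·4.0000/(1)·0.1878^2·0.9822^2 = -0.136065
  k=2: (−1)^2·4.0000/(4)·0.1878^0·0.9822^4 = +0.930724
d^2_{0,0}(2.7638) = +0.001243 -0.136065 +0.930724 = +0.795903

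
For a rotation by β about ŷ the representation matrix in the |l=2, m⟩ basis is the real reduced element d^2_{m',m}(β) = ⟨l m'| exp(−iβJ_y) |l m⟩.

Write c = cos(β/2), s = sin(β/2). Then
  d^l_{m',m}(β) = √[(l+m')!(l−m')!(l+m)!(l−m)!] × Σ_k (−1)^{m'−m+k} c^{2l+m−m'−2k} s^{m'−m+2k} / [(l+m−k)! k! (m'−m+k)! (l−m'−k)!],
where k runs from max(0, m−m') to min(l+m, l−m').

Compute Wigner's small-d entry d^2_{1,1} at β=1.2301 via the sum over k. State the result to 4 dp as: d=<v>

d^2_{1,1}(β=1.2301) via Wigner's sum:
With c≡cos(β/2)=0.816745 and s≡sin(β/2)=0.576999, N=[6·1·6·1]^{1/2}=6.000000
k: max(0,(1)−(1))=0 … min(2+(1),2−(1))=1
  k=0: (−1)^0·6.0000/(6)·0.8167^4·0.5770^0 = +0.444985
  k=1: (−1)^1·6.0000/(2)·0.8167^2·0.5770^2 = -0.666261
d^2_{1,1}(1.2301) = +0.444985 -0.666261 = -0.221276

d=-0.2213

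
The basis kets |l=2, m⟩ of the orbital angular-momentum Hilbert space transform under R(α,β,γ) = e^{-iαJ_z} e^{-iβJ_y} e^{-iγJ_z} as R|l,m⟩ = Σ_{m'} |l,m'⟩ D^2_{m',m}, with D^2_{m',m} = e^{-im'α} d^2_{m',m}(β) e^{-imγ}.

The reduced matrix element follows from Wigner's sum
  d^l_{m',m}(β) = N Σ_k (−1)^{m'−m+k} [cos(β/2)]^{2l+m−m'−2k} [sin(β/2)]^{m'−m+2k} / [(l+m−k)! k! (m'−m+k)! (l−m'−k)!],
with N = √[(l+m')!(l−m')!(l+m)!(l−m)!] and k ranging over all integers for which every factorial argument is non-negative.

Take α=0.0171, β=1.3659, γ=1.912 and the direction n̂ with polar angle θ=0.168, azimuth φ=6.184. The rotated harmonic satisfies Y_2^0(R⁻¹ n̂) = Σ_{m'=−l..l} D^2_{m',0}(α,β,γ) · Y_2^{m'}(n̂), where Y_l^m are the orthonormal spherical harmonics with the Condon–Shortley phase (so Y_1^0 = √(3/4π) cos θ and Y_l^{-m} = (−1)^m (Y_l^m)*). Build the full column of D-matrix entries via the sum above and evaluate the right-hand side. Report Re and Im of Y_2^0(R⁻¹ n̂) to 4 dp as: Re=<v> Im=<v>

Need the full column D^2_{m',0} for m'=−2..2 at α=0.0171, β=1.3659, γ=1.912.
cos(β/2)=0.775714, sin(β/2)=0.631084
d^2_{-2,0}: single k=2 term ⇒ +0.587021;  D = +0.586678+0.020072i
d^2_{-1,0}: k∈[1..2] ⇒ +0.721553 -0.477572 = +0.243981;  D = +0.243945+0.004172i
d^2_{0,0}: k∈[0..2] ⇒ +0.362082 -0.958602 +0.158617 = -0.437903;  D = -0.437903+0.000000i
d^2_{1,0}: k∈[0..1] ⇒ -0.721553 +0.477572 = -0.243981;  D = -0.243945+0.004172i
d^2_{2,0}: single k=0 term ⇒ +0.587021;  D = +0.586678-0.020072i
Y_2^{m'}(θ=0.168,φ=6.184) and Σ D·Y over m':
  (+0.5867+0.0201i)·(+0.0106+0.0021i)  (+0.2439+0.0042i)·(+0.1267+0.0126i)  (-0.4379+0.0000i)·(+0.6043+0.0000i)  (-0.2439+0.0042i)·(-0.1267+0.0126i)  (+0.5867-0.0201i)·(+0.0106-0.0021i)
Y_2^0(R⁻¹ n̂) = -0.190572+0.000000i

Re=-0.1906 Im=0.0000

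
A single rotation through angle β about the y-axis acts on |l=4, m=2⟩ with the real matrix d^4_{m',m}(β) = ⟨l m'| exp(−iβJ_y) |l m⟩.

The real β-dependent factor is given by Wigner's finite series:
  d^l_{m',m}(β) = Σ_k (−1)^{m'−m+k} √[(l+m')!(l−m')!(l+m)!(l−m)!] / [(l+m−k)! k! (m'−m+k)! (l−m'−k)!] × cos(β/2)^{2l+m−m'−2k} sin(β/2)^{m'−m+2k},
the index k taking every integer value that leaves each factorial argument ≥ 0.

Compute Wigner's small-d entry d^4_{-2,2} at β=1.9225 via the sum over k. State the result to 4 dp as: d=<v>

d^4_{-2,2}(β=1.9225) via Wigner's sum:
Half-angle: c=0.572496, s=0.819908. N=√(2·720·720·2)=1440.000000
k∈{4,5,6} keeps every argument non-negative
  k=4: (−1)^0·1440.0000/(96)·0.5725^4·0.8199^4 = +0.728182
  k=5: (−1)^1·1440.0000/(120)·0.5725^2·0.8199^6 = -1.194856
  k=6: (−1)^2·1440.0000/(1440)·0.5725^0·0.8199^8 = +0.204230
d^4_{-2,2}(1.9225) = +0.728182 -1.194856 +0.204230 = -0.262444

d=-0.2624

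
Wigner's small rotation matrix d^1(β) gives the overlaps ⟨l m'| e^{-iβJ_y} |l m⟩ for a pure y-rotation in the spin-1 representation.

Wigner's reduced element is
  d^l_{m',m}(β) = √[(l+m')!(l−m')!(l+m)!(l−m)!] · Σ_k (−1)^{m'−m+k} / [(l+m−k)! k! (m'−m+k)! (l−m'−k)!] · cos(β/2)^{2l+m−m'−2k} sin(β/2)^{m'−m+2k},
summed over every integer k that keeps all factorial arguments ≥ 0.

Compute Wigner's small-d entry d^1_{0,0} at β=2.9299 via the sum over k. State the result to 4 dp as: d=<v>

d=-0.9777

d^1_{0,0}(β=2.9299) via Wigner's sum:
Half-angle: c=0.105649, s=0.994404. N=√(1·1·1·1)=1.000000
Admissible k: 0..1 (factorial args all ≥0)
  k=0: (−1)^0·1.0000/(1)·0.1056^2·0.9944^0 = +0.011162
  k=1: (−1)^1·1.0000/(1)·0.1056^0·0.9944^2 = -0.988838
d^1_{0,0}(2.9299) = +0.011162 -0.988838 = -0.977677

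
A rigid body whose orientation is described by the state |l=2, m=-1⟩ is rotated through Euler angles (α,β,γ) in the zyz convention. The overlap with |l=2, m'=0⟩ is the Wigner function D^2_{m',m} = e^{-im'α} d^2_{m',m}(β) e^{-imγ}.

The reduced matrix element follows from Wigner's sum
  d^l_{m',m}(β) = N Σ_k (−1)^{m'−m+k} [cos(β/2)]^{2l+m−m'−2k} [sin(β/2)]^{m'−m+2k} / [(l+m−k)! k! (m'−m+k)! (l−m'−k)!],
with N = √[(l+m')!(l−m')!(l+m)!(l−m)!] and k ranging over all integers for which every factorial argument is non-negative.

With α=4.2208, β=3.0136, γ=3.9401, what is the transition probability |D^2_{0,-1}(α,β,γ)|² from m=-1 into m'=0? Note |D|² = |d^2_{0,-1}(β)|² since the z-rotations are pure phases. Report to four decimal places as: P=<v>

P=0.0240

Split into d^2_{0,-1}(β=3.0136) × two z-phases.
With c≡cos(β/2)=0.063953 and s≡sin(β/2)=0.997953, N=[2·2·1·6]^{1/2}=4.898979
k∈{0,1} keeps every argument non-negative
  k=0: (−1)^1·4.8990/(2)·0.0640^3·0.9980^1 = -0.000639
  k=1: (−1)^2·4.8990/(2)·0.0640^1·0.9980^3 = +0.155691
d^2_{0,-1}(3.0136) = -0.000639 +0.155691 = +0.155052
|D^2_{0,-1}|² = |d^2_{0,-1}(β)|² = (+0.155052)² = 0.024041 (the z-rotation phases have unit modulus)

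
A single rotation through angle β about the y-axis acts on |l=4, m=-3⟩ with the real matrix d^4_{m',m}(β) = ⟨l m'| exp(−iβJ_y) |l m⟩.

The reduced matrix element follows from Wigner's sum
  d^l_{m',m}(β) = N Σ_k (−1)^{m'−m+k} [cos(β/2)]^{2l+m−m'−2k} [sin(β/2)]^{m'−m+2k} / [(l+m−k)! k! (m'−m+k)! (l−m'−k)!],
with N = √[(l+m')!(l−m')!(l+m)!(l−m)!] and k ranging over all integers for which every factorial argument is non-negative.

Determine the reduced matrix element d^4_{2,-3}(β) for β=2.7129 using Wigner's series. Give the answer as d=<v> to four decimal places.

d^4_{2,-3}(β=2.7129) via Wigner's sum:
With c≡cos(β/2)=0.212709 and s≡sin(β/2)=0.977116, N=[720·2·1·5040]^{1/2}=2693.993318
k∈{0,1} keeps every argument non-negative
  k=0: (−1)^5·2693.9933/(240)·0.2127^3·0.9771^5 = -0.096221
  k=1: (−1)^6·2693.9933/(720)·0.2127^1·0.9771^7 = +0.676817
d^4_{2,-3}(2.7129) = -0.096221 +0.676817 = +0.580596

d=0.5806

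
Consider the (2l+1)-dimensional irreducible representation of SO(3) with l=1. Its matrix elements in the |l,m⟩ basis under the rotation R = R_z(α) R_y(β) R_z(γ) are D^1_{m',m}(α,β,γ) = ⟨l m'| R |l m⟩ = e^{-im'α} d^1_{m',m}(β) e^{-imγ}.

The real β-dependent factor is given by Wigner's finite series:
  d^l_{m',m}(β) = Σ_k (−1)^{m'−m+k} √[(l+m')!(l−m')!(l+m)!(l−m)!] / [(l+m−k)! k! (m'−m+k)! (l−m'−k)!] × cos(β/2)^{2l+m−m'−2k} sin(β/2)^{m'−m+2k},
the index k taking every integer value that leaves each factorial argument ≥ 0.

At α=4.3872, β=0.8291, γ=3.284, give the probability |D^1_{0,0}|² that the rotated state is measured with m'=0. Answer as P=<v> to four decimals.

P=0.4564

Split into d^1_{0,0}(β=0.8291) × two z-phases.
c=cos(0.8291/2)=0.915298, s=sin(0.8291/2)=0.402778; N=√[1·1·1·1]=1.000000
Admissible k: 0..1 (factorial args all ≥0)
  k=0: (−1)^0·1.0000/(1)·0.9153^2·0.4028^0 = +0.837770
  k=1: (−1)^1·1.0000/(1)·0.9153^0·0.4028^2 = -0.162230
d^1_{0,0}(0.8291) = +0.837770 -0.162230 = +0.675540
|D^1_{0,0}|² = |d^1_{0,0}(β)|² = (+0.675540)² = 0.456354 (the z-rotation phases have unit modulus)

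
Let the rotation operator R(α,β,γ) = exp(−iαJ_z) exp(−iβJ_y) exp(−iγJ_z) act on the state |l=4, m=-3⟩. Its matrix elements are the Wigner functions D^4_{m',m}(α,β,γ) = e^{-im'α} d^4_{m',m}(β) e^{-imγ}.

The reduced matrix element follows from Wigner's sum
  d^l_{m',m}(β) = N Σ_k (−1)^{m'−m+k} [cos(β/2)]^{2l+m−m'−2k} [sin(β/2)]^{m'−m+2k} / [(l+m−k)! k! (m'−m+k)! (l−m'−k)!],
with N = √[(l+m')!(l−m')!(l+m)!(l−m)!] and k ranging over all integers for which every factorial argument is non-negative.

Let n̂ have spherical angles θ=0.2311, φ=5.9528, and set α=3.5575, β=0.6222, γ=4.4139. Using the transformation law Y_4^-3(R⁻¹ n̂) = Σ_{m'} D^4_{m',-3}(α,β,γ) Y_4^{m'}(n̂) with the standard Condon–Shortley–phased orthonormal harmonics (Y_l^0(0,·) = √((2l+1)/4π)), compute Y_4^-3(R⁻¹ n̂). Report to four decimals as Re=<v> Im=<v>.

Need the full column D^4_{m',-3} for m'=−4..4 at α=3.5575, β=0.6222, γ=4.4139.
cos(β/2)=0.951997, sin(β/2)=0.306106
d^4_{-4,-3}: single k=1 term ⇒ +0.613574;  D = -0.426321+0.441276i
d^4_{-3,-3}: k∈[0..1] ⇒ +0.674662 -0.488266 = +0.186396;  D = +0.064309-0.174951i
d^4_{-2,-3}: k∈[0..1] ⇒ -0.811683 +0.251756 = -0.559927;  D = -0.035617-0.558793i
d^4_{-1,-3}: k∈[0..1] ⇒ +0.553642 -0.095400 = +0.458241;  D = -0.211427-0.406551i
d^4_{0,-3}: k∈[0..1] ⇒ -0.265374 +0.027437 = -0.237937;  D = -0.185710-0.148748i
d^4_{1,-3}: k∈[0..1] ⇒ +0.095400 -0.005918 = +0.089482;  D = -0.086488-0.022954i
d^4_{2,-3}: k∈[0..1] ⇒ -0.026029 +0.000897 = -0.025132;  D = -0.024825+0.003917i
d^4_{3,-3}: k∈[0..1] ⇒ +0.005219 -0.000077 = +0.005142;  D = -0.004322+0.002785i
d^4_{4,-3}: single k=0 term ⇒ -0.000678;  D = -0.000373+0.000566i
Y_4^{m'}(θ=0.2311,φ=5.9528) and Σ D·Y over m':
  (-0.4263+0.4413i)·(+0.0003+0.0012i)  (+0.0643-0.1750i)·(+0.0080+0.0122i)  (-0.0356-0.5588i)·(+0.0780+0.0607i)  (-0.2114-0.4066i)·(+0.3625+0.1243i)  (-0.1857-0.1487i)·(+0.6345+0.0000i)  (-0.0865-0.0230i)·(-0.3625+0.1243i)  (-0.0248+0.0039i)·(+0.0780-0.0607i)  (-0.0043+0.0028i)·(-0.0080+0.0122i)  (-0.0004+0.0006i)·(+0.0003-0.0012i)
Y_4^-3(R⁻¹ n̂) = -0.078291-0.315470i

Re=-0.0783 Im=-0.3155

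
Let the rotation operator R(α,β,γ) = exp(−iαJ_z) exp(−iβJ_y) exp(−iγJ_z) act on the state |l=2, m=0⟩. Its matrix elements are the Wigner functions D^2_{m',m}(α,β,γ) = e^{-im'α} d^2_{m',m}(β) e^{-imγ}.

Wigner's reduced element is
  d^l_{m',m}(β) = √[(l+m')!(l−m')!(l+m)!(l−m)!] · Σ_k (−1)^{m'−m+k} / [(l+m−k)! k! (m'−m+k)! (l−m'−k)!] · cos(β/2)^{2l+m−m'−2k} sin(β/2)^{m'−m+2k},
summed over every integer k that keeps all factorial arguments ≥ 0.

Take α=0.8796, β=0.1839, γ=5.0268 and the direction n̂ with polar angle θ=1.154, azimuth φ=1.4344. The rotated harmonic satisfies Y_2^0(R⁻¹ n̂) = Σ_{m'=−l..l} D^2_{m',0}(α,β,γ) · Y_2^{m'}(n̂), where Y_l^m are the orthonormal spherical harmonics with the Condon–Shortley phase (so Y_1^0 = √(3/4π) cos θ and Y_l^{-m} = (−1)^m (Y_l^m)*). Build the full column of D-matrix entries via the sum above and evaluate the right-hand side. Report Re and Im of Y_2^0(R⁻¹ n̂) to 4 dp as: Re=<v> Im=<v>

Re=-0.0393 Im=0.0000

Need the full column D^2_{m',0} for m'=−2..2 at α=0.8796, β=0.1839, γ=5.0268.
cos(β/2)=0.995776, sin(β/2)=0.091820
d^2_{-2,0}: single k=2 term ⇒ +0.020478;  D = -0.003835+0.020115i
d^2_{-1,0}: k∈[1..2] ⇒ +0.222075 -0.001888 = +0.220187;  D = +0.140360+0.169650i
d^2_{0,0}: k∈[0..2] ⇒ +0.983209 -0.033440 +0.000071 = +0.949840;  D = +0.949840+0.000000i
d^2_{1,0}: k∈[0..1] ⇒ -0.222075 +0.001888 = -0.220187;  D = -0.140360+0.169650i
d^2_{2,0}: single k=0 term ⇒ +0.020478;  D = -0.003835-0.020115i
Y_2^{m'}(θ=1.154,φ=1.4344) and Σ D·Y over m':
  (-0.0038+0.0201i)·(-0.3110-0.0870i)  (+0.1404+0.1697i)·(+0.0389-0.2833i)  (+0.9498+0.0000i)·(-0.1603+0.0000i)  (-0.1404+0.1697i)·(-0.0389-0.2833i)  (-0.0038-0.0201i)·(-0.3110+0.0870i)
Y_2^0(R⁻¹ n̂) = -0.039348-0.000000i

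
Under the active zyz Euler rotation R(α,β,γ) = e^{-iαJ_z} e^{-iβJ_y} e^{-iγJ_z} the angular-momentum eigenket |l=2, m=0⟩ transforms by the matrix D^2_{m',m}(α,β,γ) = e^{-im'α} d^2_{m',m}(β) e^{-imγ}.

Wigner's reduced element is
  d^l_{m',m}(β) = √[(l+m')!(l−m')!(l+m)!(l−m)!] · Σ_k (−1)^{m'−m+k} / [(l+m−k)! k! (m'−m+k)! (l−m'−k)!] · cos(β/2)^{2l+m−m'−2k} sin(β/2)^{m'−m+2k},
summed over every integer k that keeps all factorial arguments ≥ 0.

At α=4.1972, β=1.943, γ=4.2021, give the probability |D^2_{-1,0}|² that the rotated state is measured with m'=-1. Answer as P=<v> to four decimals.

First d^2_{-1,0}(β=1.943), then the phase factors e^{-i(-1)α} and e^{-i(0)γ}:
c=cos(1.943/2)=0.564062, s=sin(1.943/2)=0.825733; N=√[1·6·2·2]=4.898979
k∈{1,2} keeps every argument non-negative
  k=1: (−1)^0·4.8990/(2)·0.5641^3·0.8257^1 = +0.362990
  k=2: (−1)^1·4.8990/(2)·0.5641^1·0.8257^3 = -0.777894
d^2_{-1,0}(1.943) = +0.362990 -0.777894 = -0.414904
|D^2_{-1,0}|² = |d^2_{-1,0}(β)|² = (-0.414904)² = 0.172146 (the z-rotation phases have unit modulus)

P=0.1721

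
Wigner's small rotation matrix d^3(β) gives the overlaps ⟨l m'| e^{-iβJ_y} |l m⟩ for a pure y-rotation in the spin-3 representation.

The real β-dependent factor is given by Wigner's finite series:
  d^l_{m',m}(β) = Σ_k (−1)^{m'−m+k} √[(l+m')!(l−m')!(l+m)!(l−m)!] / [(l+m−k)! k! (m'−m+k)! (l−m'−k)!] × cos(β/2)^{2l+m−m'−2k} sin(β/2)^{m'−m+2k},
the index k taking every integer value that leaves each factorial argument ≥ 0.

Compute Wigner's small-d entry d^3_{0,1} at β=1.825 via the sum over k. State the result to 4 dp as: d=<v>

d=-0.2866

d^3_{0,1}(β=1.825) via Wigner's sum:
c=cos(1.825/2)=0.611770, s=sin(1.825/2)=0.791036; N=√[6·6·24·2]=41.569219
The bounds max(0,m−m')=1 and min(l+m,l−m')=3 give 3 terms
  k=1: (−1)^0·41.5692/(12)·0.6118^5·0.7910^1 = +0.234816
  k=2: (−1)^1·41.5692/(4)·0.6118^3·0.7910^3 = -1.177781
  k=3: (−1)^2·41.5692/(12)·0.6118^1·0.7910^5 = +0.656386
d^3_{0,1}(1.825) = +0.234816 -1.177781 +0.656386 = -0.286580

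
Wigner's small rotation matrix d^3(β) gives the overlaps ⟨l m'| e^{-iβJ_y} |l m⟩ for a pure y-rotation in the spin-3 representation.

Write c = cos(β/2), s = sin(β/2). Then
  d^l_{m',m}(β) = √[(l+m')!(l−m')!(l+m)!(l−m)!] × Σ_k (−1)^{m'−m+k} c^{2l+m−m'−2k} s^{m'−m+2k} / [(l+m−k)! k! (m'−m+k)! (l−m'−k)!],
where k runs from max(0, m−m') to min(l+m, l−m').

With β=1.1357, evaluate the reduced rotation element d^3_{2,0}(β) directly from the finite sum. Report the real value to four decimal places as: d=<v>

d^3_{2,0}(β=1.1357) via Wigner's sum:
c=cos(1.1357/2)=0.843059, s=sin(1.1357/2)=0.537821; N=√[120·1·6·6]=65.726707
k: max(0,(0)−(2))=0 … min(3+(0),3−(2))=1
  k=0: (−1)^2·65.7267/(12)·0.8431^4·0.5378^2 = +0.800328
  k=1: (−1)^3·65.7267/(12)·0.8431^2·0.5378^4 = -0.325707
d^3_{2,0}(1.1357) = +0.800328 -0.325707 = +0.474621

d=0.4746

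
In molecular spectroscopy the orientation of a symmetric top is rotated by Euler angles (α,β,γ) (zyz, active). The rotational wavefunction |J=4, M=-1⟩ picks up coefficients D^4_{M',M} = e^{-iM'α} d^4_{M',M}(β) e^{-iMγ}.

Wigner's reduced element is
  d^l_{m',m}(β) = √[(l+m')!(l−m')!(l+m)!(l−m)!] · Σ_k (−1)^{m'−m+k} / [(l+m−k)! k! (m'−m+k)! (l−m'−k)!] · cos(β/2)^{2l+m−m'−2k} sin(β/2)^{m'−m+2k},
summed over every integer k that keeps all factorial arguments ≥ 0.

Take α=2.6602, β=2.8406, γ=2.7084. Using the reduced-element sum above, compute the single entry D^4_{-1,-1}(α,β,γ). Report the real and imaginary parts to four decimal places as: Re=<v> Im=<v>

Re=-0.1194 Im=0.1550

D^4_{-1,-1}(2.6602,2.8406,2.7084) = e^{-i·-1·2.6602}·d^4_{-1,-1}(2.8406)·e^{-i·-1·2.7084}. Compute d first:
Half-angle: c=0.149929, s=0.988697. N=√(6·120·6·120)=720.000000
k: max(0,(-1)−(-1))=0 … min(4+(-1),4−(-1))=3
  k=0: (−1)^0·720.0000/(720)·0.1499^8·0.9887^0 = +0.000000
  k=1: (−1)^1·720.0000/(48)·0.1499^6·0.9887^2 = -0.000167
  k=2: (−1)^2·720.0000/(24)·0.1499^4·0.9887^4 = +0.014485
  k=3: (−1)^3·720.0000/(72)·0.1499^2·0.9887^6 = -0.209966
d^4_{-1,-1}(2.8406) = +0.000000 -0.000167 +0.014485 -0.209966 = -0.195648
Phases: e^{-i·(-1)·2.6602}=-0.886351+0.463014i, e^{-i·(-1)·2.7084}=-0.907630+0.419771i ⇒ D=-0.119368+0.155013i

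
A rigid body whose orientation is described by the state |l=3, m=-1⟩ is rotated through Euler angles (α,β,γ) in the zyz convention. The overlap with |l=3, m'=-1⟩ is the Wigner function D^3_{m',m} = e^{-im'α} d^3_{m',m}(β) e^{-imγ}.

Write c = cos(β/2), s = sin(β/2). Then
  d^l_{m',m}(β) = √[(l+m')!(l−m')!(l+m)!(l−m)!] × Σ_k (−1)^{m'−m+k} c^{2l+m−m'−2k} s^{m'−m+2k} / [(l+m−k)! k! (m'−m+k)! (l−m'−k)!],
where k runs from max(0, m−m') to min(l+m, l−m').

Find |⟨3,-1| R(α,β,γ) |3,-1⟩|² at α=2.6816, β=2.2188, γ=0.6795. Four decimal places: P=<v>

P=0.2707

D^3_{-1,-1}(2.6816,2.2188,0.6795) = e^{-i·-1·2.6816}·d^3_{-1,-1}(2.2188)·e^{-i·-1·0.6795}. Compute d first:
Half-angle: c=0.445199, s=0.895432. N=√(2·24·2·24)=48.000000
k∈{0,1,2} keeps every argument non-negative
  k=0: (−1)^0·48.0000/(48)·0.4452^6·0.8954^0 = +0.007786
  k=1: (−1)^1·48.0000/(6)·0.4452^4·0.8954^2 = -0.251983
  k=2: (−1)^2·48.0000/(8)·0.4452^2·0.8954^4 = +0.764521
d^3_{-1,-1}(2.2188) = +0.007786 -0.251983 +0.764521 = +0.520324
|D^3_{-1,-1}|² = |d^3_{-1,-1}(β)|² = (+0.520324)² = 0.270737 (the z-rotation phases have unit modulus)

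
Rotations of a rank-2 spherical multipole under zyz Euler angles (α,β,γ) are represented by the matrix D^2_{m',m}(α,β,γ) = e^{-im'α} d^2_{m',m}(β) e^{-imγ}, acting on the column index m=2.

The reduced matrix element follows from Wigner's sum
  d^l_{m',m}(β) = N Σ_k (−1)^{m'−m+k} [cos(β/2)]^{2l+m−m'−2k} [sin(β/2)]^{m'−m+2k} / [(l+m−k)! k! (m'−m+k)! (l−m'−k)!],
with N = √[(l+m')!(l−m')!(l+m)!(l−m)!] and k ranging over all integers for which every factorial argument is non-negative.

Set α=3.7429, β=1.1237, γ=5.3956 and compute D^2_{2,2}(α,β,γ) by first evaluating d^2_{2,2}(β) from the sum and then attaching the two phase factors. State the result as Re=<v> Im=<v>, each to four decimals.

Re=0.4311 Im=0.2779

D^2_{2,2}(3.7429,1.1237,5.3956) = e^{-i·2·3.7429}·d^2_{2,2}(1.1237)·e^{-i·2·5.3956}. Compute d first:
With c≡cos(β/2)=0.846271 and s≡sin(β/2)=0.532753, N=[24·1·24·1]^{1/2}=24.000000
Admissible k: 0..0 (factorial args all ≥0)
  k=0: (−1)^0·24.0000/(24)·0.8463^4·0.5328^0 = +0.512906
d^2_{2,2}(1.1237) = +0.512906
Phases: e^{-i·(2)·3.7429}=+0.359920-0.932983i, e^{-i·(2)·5.3956}=-0.202955+0.979188i ⇒ D=+0.431107+0.277883i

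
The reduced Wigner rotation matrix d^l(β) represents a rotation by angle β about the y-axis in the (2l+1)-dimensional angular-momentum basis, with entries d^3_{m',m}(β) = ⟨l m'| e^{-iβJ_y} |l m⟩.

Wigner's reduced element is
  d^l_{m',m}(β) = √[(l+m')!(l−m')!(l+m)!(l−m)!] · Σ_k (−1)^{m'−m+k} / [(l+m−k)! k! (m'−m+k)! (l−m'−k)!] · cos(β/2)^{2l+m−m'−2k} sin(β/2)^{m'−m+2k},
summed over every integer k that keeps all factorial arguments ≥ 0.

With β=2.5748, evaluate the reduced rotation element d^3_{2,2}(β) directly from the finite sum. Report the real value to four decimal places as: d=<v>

d=-0.0277

d^3_{2,2}(β=2.5748) via Wigner's sum:
With c≡cos(β/2)=0.279618 and s≡sin(β/2)=0.960111, N=[120·1·120·1]^{1/2}=120.000000
The bounds max(0,m−m')=0 and min(l+m,l−m')=1 give 2 terms
  k=0: (−1)^0·120.0000/(120)·0.2796^6·0.9601^0 = +0.000478
  k=1: (−1)^1·120.0000/(24)·0.2796^4·0.9601^2 = -0.028176
d^3_{2,2}(2.5748) = +0.000478 -0.028176 = -0.027698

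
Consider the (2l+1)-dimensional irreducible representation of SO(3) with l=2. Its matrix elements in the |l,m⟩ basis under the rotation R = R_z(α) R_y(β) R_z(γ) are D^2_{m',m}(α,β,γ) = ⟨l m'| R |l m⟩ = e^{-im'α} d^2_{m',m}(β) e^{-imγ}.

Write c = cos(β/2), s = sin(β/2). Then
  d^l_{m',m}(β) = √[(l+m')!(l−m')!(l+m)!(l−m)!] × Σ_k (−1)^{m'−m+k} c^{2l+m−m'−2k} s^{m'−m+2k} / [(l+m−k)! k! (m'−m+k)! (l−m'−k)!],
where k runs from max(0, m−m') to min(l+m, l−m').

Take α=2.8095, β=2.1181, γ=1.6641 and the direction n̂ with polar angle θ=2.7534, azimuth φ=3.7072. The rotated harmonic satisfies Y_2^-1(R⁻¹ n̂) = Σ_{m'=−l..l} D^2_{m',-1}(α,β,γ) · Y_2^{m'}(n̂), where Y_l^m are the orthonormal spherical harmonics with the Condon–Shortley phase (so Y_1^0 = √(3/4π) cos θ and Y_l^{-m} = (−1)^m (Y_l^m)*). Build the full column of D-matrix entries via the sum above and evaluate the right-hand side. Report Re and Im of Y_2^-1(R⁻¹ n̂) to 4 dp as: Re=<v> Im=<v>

Need the full column D^2_{m',-1} for m'=−2..2 at α=2.8095, β=2.1181, γ=1.6641.
cos(β/2)=0.489701, sin(β/2)=0.871891
d^2_{-2,-1}: single k=1 term ⇒ +0.204778;  D = +0.110657+0.172306i
d^2_{-1,-1}: k∈[0..1] ⇒ +0.057507 -0.546898 = -0.489391;  D = +0.115754+0.475505i
d^2_{0,-1}: k∈[0..1] ⇒ -0.250801 +0.795046 = +0.544245;  D = -0.050706+0.541878i
d^2_{1,-1}: k∈[0..1] ⇒ +0.546898 -0.577894 = -0.030996;  D = -0.012791+0.028233i
d^2_{2,-1}: single k=0 term ⇒ -0.649152;  D = +0.446032-0.471651i
Y_2^{m'}(θ=2.7534,φ=3.7072) and Σ D·Y over m':
  (+0.1107+0.1723i)·(+0.0236-0.0501i)  (+0.1158+0.4755i)·(+0.2285-0.1451i)  (-0.0507+0.5419i)·(+0.4952+0.0000i)  (-0.0128+0.0282i)·(-0.2285-0.1451i)  (+0.4460-0.4717i)·(+0.0236+0.0501i)
Y_2^-1(R⁻¹ n̂) = +0.122695+0.365366i

Re=0.1227 Im=0.3654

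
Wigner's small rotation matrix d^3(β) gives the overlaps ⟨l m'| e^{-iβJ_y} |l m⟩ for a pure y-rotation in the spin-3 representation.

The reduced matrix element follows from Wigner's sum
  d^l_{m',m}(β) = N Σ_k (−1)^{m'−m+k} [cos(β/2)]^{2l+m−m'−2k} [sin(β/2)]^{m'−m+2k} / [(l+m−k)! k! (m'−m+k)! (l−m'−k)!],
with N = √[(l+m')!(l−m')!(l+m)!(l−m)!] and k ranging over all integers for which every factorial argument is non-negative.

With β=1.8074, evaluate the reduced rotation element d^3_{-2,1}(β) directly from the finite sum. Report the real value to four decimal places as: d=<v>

d^3_{-2,1}(β=1.8074) via Wigner's sum:
With c≡cos(β/2)=0.618707 and s≡sin(β/2)=0.785621, N=[1·120·24·2]^{1/2}=75.894664
The bounds max(0,m−m')=3 and min(l+m,l−m')=4 give 2 terms
  k=3: (−1)^0·75.8947/(12)·0.6187^3·0.7856^3 = +0.726317
  k=4: (−1)^1·75.8947/(24)·0.6187^1·0.7856^5 = -0.585534
d^3_{-2,1}(1.8074) = +0.726317 -0.585534 = +0.140783

d=0.1408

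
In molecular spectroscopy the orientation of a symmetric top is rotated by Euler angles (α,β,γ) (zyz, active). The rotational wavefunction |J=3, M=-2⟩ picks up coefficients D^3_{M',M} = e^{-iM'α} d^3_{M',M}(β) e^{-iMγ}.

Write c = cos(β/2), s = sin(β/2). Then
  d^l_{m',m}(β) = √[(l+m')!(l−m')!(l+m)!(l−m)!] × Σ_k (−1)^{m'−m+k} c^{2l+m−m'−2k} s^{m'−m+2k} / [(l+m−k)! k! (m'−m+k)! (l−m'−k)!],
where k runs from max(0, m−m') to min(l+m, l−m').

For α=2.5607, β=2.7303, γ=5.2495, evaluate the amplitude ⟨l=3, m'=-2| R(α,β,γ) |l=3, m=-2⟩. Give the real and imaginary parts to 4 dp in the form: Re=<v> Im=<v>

Re=0.0082 Im=-0.0007

First d^3_{-2,-2}(β=2.7303), then the phase factors e^{-i(-2)α} and e^{-i(-2)γ}:
With c≡cos(β/2)=0.204200 and s≡sin(β/2)=0.978929, N=[1·120·1·120]^{1/2}=120.000000
k∈{0,1} keeps every argument non-negative
  k=0: (−1)^0·120.0000/(120)·0.2042^6·0.9789^0 = +0.000072
  k=1: (−1)^1·120.0000/(24)·0.2042^4·0.9789^2 = -0.008331
d^3_{-2,-2}(2.7303) = +0.000072 -0.008331 = -0.008258
Phases: e^{-i·(-2)·2.5607}=+0.397702-0.917515i, e^{-i·(-2)·5.2495}=-0.476416-0.879220i ⇒ D=+0.008227-0.000722i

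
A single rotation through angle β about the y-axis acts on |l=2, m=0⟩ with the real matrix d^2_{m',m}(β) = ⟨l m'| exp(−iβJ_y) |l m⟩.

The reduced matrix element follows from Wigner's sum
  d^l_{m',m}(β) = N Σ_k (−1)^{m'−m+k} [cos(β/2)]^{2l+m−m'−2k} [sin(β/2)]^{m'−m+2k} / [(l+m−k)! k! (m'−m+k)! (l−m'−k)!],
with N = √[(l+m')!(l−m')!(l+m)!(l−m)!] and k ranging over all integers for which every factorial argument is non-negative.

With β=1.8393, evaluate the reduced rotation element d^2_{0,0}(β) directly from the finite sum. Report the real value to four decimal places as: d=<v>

d^2_{0,0}(β=1.8393) via Wigner's sum:
Half-angle: c=0.606099, s=0.795390. N=√(2·2·2·2)=4.000000
The bounds max(0,m−m')=0 and min(l+m,l−m')=2 give 3 terms
  k=0: (−1)^0·4.0000/(4)·0.6061^4·0.7954^0 = +0.134950
  k=1: (−1)^1·4.0000/(1)·0.6061^2·0.7954^2 = -0.929622
  k=2: (−1)^2·4.0000/(4)·0.6061^0·0.7954^4 = +0.400239
d^2_{0,0}(1.8393) = +0.134950 -0.929622 +0.400239 = -0.394433

d=-0.3944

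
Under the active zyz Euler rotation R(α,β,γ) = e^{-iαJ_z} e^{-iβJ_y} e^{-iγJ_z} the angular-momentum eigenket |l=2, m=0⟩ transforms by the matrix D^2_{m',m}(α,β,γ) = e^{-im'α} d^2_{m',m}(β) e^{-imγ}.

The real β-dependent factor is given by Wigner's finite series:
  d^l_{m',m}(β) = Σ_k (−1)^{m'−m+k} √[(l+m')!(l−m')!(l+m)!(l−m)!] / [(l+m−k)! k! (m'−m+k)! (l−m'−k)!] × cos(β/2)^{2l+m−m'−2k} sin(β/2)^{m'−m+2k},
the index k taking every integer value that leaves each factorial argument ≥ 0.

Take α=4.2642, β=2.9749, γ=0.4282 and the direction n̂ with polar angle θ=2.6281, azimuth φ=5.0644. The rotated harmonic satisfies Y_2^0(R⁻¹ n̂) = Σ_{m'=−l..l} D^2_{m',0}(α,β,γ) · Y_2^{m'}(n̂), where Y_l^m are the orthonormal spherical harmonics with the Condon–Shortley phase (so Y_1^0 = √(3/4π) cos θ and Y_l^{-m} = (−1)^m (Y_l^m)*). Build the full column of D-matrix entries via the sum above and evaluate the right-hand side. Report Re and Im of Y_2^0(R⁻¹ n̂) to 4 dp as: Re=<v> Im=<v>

Need the full column D^2_{m',0} for m'=−2..2 at α=4.2642, β=2.9749, γ=0.4282.
cos(β/2)=0.083250, sin(β/2)=0.996529
d^2_{-2,0}: single k=2 term ⇒ +0.016859;  D = -0.010527+0.013168i
d^2_{-1,0}: k∈[1..2] ⇒ +0.001408 -0.201803 = -0.200395;  D = +0.086838+0.180603i
d^2_{0,0}: k∈[0..2] ⇒ +0.000048 -0.027530 +0.986187 = +0.958705;  D = +0.958705+0.000000i
d^2_{1,0}: k∈[0..1] ⇒ -0.001408 +0.201803 = +0.200395;  D = -0.086838+0.180603i
d^2_{2,0}: single k=0 term ⇒ +0.016859;  D = -0.010527-0.013168i
Y_2^{m'}(θ=2.6281,φ=5.0644) and Σ D·Y over m':
  (-0.0105+0.0132i)·(-0.0710+0.0603i)  (+0.0868+0.1806i)·(-0.1140-0.3103i)  (+0.9587+0.0000i)·(+0.4025+0.0000i)  (-0.0868+0.1806i)·(+0.1140-0.3103i)  (-0.0105-0.0132i)·(-0.0710-0.0603i)
Y_2^0(R⁻¹ n̂) = +0.478040+0.000000i

Re=0.4780 Im=0.0000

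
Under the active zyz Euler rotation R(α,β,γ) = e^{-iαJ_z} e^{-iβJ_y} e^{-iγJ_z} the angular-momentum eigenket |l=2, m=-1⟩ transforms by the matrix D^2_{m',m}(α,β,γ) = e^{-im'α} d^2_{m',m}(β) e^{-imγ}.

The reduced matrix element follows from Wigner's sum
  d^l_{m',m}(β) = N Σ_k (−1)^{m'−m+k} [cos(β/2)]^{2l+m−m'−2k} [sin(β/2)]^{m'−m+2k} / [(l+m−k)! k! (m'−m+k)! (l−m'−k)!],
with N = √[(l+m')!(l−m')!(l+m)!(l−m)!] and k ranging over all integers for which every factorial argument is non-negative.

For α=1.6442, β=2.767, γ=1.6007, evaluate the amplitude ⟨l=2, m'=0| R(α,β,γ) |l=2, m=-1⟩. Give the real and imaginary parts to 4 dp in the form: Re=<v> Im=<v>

Re=-0.0125 Im=0.4169

Split into d^2_{0,-1}(β=2.767) × two z-phases.
Half-angle: c=0.186203, s=0.982511. N=√(2·2·1·6)=4.898979
The bounds max(0,m−m')=0 and min(l+m,l−m')=1 give 2 terms
  k=0: (−1)^1·4.8990/(2)·0.1862^3·0.9825^1 = -0.015537
  k=1: (−1)^2·4.8990/(2)·0.1862^1·0.9825^3 = +0.432589
d^2_{0,-1}(2.767) = -0.015537 +0.432589 = +0.417052
Phases: e^{-i·(0)·1.6442}=+1.000000+0.000000i, e^{-i·(-1)·1.6007}=-0.029899+0.999553i ⇒ D=-0.012470+0.416865i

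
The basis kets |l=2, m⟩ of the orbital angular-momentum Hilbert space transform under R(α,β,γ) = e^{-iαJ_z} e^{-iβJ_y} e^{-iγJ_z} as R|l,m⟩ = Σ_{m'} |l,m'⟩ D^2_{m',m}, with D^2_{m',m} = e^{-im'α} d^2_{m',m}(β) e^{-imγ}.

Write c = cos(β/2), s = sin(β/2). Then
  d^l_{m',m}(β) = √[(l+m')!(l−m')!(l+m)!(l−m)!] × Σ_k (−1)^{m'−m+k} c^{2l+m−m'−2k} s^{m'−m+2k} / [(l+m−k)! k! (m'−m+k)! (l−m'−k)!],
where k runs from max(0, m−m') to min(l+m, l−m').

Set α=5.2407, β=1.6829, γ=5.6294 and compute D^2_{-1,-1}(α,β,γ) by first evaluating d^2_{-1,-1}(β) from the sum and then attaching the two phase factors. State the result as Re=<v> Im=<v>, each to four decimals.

First d^2_{-1,-1}(β=1.6829), then the phase factors e^{-i(-1)α} and e^{-i(-1)γ}:
Half-angle: c=0.666382, s=0.745610. N=√(1·6·1·6)=6.000000
k∈{0,1} keeps every argument non-negative
  k=0: (−1)^0·6.0000/(6)·0.6664^4·0.7456^0 = +0.197194
  k=1: (−1)^1·6.0000/(2)·0.6664^2·0.7456^2 = -0.740614
d^2_{-1,-1}(1.6829) = +0.197194 -0.740614 = -0.543420
D = (+0.504075-0.863660i)·(-0.543420)·(+0.793787-0.608195i) = +0.068006+0.539148i

Re=0.0680 Im=0.5391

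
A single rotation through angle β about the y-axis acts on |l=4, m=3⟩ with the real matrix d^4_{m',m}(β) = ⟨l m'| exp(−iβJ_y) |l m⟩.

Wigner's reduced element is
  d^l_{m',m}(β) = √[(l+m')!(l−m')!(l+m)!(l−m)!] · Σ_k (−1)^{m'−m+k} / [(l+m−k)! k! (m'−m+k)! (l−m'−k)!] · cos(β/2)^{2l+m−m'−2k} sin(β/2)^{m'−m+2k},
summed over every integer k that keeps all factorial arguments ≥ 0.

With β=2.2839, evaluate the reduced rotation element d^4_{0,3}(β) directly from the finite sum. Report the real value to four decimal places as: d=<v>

d=-0.4186

d^4_{0,3}(β=2.2839) via Wigner's sum:
c=cos(2.2839/2)=0.415822, s=sin(2.2839/2)=0.909446; N=√[24·24·5040·1]=1703.830978
The bounds max(0,m−m')=3 and min(l+m,l−m')=4 give 2 terms
  k=3: (−1)^0·1703.8310/(144)·0.4158^5·0.9094^3 = +0.110645
  k=4: (−1)^1·1703.8310/(144)·0.4158^3·0.9094^5 = -0.529262
d^4_{0,3}(2.2839) = +0.110645 -0.529262 = -0.418617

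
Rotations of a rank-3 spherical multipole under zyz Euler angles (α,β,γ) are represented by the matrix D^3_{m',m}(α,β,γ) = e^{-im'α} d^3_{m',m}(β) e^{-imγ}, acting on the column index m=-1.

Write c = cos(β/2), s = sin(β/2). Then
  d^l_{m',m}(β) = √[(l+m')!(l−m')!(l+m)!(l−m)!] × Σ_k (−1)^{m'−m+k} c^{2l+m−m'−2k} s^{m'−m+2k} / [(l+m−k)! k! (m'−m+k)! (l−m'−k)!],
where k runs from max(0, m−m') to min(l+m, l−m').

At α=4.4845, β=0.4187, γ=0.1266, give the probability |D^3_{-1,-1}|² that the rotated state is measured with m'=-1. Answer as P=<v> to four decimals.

P=0.3253

Split into d^3_{-1,-1}(β=0.4187) × two z-phases.
c=cos(0.4187/2)=0.978166, s=sin(0.4187/2)=0.207824; N=√[2·24·2·24]=48.000000
The bounds max(0,m−m')=0 and min(l+m,l−m')=2 give 3 terms
  k=0: (−1)^0·48.0000/(48)·0.9782^6·0.2078^0 = +0.875943
  k=1: (−1)^1·48.0000/(6)·0.9782^4·0.2078^2 = -0.316324
  k=2: (−1)^2·48.0000/(8)·0.9782^2·0.2078^4 = +0.010709
d^3_{-1,-1}(0.4187) = +0.875943 -0.316324 +0.010709 = +0.570328
|D^3_{-1,-1}|² = |d^3_{-1,-1}(β)|² = (+0.570328)² = 0.325274 (the z-rotation phases have unit modulus)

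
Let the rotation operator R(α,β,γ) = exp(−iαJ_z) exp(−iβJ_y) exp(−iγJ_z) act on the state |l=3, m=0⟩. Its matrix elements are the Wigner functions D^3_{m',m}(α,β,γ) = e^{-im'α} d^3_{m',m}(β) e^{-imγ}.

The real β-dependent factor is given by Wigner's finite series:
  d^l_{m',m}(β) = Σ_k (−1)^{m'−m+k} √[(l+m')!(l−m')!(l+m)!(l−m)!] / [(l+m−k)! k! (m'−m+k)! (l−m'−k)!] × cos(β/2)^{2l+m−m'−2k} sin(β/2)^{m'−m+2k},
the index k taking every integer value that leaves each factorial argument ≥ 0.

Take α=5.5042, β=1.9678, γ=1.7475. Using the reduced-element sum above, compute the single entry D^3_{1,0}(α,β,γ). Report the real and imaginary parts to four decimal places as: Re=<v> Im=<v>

Re=0.0717 Im=0.0708

First d^3_{1,0}(β=1.9678), then the phase factors e^{-i(1)α} and e^{-i(0)γ}:
Half-angle: c=0.553779, s=0.832663. N=√(24·2·6·6)=41.569219
k∈{0,1,2} keeps every argument non-negative
  k=0: (−1)^1·41.5692/(12)·0.5538^5·0.8327^1 = -0.150226
  k=1: (−1)^2·41.5692/(4)·0.5538^3·0.8327^3 = +1.018898
  k=2: (−1)^3·41.5692/(12)·0.5538^1·0.8327^5 = -0.767847
d^3_{1,0}(1.9678) = -0.150226 +1.018898 -0.767847 = +0.100825
Phases: e^{-i·(1)·5.5042}=+0.711627+0.702558i, e^{-i·(0)·1.7475}=+1.000000+0.000000i ⇒ D=+0.071750+0.070835i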